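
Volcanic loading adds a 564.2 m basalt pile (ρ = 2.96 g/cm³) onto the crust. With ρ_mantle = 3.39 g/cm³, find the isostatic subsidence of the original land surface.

Subaerial loading: s = t ρ_load / ρ_m.
s = 564.2 m × 2.96/3.39 = 493 m.

493 m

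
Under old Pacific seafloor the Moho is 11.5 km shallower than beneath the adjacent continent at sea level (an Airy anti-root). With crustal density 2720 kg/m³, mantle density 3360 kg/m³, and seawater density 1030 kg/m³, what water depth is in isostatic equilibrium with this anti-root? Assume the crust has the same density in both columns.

Replacing a thickness d of crust by seawater at the top must be balanced by replacing crust with mantle at the base: d (ρ_c − ρ_w) = a (ρ_m − ρ_c).
d = a (ρ_m − ρ_c)/(ρ_c − ρ_w) = 11.5 km × 640/1690 = 4.36 km.

4.36 km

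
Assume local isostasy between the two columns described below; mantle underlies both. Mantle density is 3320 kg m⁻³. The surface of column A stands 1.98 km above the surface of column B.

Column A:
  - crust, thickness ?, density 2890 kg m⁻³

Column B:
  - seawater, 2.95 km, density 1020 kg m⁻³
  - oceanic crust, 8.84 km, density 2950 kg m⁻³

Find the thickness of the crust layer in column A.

Take the compensation level at the base of the deeper column (depth z_c below the surface of column A) and equate Σ ρ_i t_i down to z_c; mantle fills any gap and the z_c terms cancel.
Column A: x×2890 + (z_c − 0 − x)×3320
Column B: 1.98×0 + 2.95×1020 + 8.84×2950 + (z_c − 1.98 − 11.79)×3320
The z_c×3320 term appears on both sides and cancels. Collect the known terms of each column as K = Σ(ρt)_known − 3320 × (depth of known layers): K_A = 0 − 3320×0 = 0; K_B = 29087 − 3320×(1.98 + 11.79) = −16629.4.
Balance: K_A − x×(3320 − 2890) = K_B, so x = (K_A − K_B)/(3320 − 2890) = 16629.4/430 = 38.7 km.

38.7 km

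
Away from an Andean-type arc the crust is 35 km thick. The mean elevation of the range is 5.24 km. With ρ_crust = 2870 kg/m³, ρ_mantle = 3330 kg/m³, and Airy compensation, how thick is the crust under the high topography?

Root depth r = h ρ_c / (ρ_m − ρ_c) = 5.24 km × 2870 / 460 = 32.69 km.
Total thickness = T + h + r = 35 km + 5.24 km + 32.69 km = 72.9 km.

72.9 km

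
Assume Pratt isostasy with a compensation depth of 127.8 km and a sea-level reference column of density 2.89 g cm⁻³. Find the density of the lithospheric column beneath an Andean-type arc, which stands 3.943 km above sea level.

Pratt balance: ρ_ref D = ρ (D + h).
ρ = ρ_ref D/(D + h) = 2.89 × 127.8 km/(127.8 km + 3.943 km) = 2.8 g cm⁻³.

2.8 g cm⁻³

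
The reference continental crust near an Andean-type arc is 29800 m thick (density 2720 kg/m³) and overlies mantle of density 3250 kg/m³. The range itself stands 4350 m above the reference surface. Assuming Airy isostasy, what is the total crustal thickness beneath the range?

56500 m

Root depth r = h ρ_c / (ρ_m − ρ_c) = 4350 m × 2720 / 530 = 22320 m.
Total thickness = T + h + r = 29800 m + 4350 m + 22320 m = 56500 m.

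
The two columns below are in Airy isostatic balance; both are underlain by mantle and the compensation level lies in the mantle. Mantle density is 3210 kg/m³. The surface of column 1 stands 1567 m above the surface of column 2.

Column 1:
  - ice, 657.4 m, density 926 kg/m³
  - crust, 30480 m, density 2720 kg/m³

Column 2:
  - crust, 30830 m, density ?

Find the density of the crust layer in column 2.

Take the compensation level at the base of the deeper column (depth z_c below the surface of column 1) and equate Σ ρ_i t_i down to z_c; mantle fills any gap and the z_c terms cancel.
Column 1: 657.4×926 + 30480×2720 + (z_c − 31137.4)×3210
Column 2: 1567×0 + 30830×ρ + (z_c − 1567 − 30830)×3210
The z_c×3210 term appears on both sides and cancels. Collect the known terms of each column as K = Σ(ρt)_known − 3210 × (depth of known layers): K_1 = 83514352.4 − 3210×31137.4 = −16436701.6; K_2 = 0 − 3210×(1567 + 30830) = −103994370.
Balance: K_1 = K_2 + 30830×ρ, so ρ = (K_1 − K_2)/30830 = 87557700/30830 = 2840 kg/m³.

2840 kg/m³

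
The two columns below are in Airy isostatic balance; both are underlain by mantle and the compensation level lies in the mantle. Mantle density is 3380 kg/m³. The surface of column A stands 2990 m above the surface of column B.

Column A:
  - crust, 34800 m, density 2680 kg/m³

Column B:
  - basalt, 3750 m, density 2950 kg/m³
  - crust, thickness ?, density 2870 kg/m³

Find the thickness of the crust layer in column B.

24800 m

Take the compensation level at the base of the deeper column (depth z_c below the surface of column A) and equate Σ ρ_i t_i down to z_c; mantle fills any gap and the z_c terms cancel.
Column A: 34800×2680 + (z_c − 34800)×3380
Column B: 2990×0 + 3750×2950 + x×2870 + (z_c − 2990 − 3750 − x)×3380
The z_c×3380 term appears on both sides and cancels. Collect the known terms of each column as K = Σ(ρt)_known − 3380 × (depth of known layers): K_A = 93264000 − 3380×34800 = −24360000; K_B = 11062500 − 3380×(2990 + 3750) = −11718700.
Balance: K_A = K_B − x×(3380 − 2870), so x = (K_B − K_A)/(3380 − 2870) = 12641300/510 = 24800 m.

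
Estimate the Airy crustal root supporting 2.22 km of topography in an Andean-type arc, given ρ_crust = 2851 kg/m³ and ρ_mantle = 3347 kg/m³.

Equating mass per unit area of the two columns: the weight of the topography is balanced by the buoyancy of the root, ρ_c h = (ρ_m − ρ_c) r.
r = h · ρ_c / (ρ_m − ρ_c) = 2.22 km × 2851 / (3347 − 2851) = 12.8 km.

12.8 km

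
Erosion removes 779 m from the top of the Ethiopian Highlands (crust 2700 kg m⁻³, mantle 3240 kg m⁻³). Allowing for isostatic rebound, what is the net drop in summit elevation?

Rebound u = e ρ_c/ρ_m = 779 m × 2700/3240 = 649.2 m.
Net surface drop = e − u = 779 m − 649.2 m = e (ρ_m − ρ_c)/ρ_m = 130 m.

130 m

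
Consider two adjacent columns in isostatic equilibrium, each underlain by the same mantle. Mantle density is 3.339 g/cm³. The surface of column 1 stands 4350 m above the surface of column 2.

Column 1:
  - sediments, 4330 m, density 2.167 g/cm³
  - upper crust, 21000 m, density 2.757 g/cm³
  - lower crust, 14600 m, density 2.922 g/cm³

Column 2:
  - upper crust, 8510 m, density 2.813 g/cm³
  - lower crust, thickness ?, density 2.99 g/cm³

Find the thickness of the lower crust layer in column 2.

Take the compensation level at the base of the deeper column (depth z_c below the surface of column 1) and equate Σ ρ_i t_i down to z_c; mantle fills any gap and the z_c terms cancel.
Column 1: 4330×2.167 + 21000×2.757 + 14600×2.922 + (z_c − 39930)×3.339
Column 2: 4350×0 + 8510×2.813 + x×2.99 + (z_c − 4350 − 8510 − x)×3.339
The z_c×3.339 term appears on both sides and cancels. Collect the known terms of each column as K = Σ(ρt)_known − 3.339 × (depth of known layers): K_1 = 109941.31 − 3.339×39930 = −23384.96; K_2 = 23938.63 − 3.339×(4350 + 8510) = −19000.91.
Balance: K_1 = K_2 − x×(3.339 − 2.99), so x = (K_2 − K_1)/(3.339 − 2.99) = 4384.05/0.349 = 12600 m.

12600 m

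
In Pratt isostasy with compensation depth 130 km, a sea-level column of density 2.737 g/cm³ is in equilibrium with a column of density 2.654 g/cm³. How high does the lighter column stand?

4.07 km

ρ_ref D = ρ (D + h) → h = D (ρ_ref − ρ)/ρ.
h = 130 km × (2.737 − 2.654)/2.654 = 4.07 km.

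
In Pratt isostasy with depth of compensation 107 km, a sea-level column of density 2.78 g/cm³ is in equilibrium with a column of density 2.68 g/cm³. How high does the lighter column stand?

3.99 km

ρ_ref D = ρ (D + h) → h = D (ρ_ref − ρ)/ρ.
h = 107 km × (2.78 − 2.68)/2.68 = 3.99 km.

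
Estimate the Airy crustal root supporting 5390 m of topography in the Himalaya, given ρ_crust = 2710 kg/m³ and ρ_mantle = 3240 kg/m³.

Equating mass per unit area of the two columns: the weight of the topography is balanced by the buoyancy of the root, ρ_c h = (ρ_m − ρ_c) r.
r = h · ρ_c / (ρ_m − ρ_c) = 5390 m × 2710 / (3240 − 2710) = 27600 m.

27600 m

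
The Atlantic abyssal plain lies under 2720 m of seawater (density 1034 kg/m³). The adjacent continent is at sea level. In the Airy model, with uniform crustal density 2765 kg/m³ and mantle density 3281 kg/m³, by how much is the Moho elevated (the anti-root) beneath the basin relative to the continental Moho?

9120 m

Isostatic balance requires: replacing crust with seawater at the top is compensated by replacing crust with mantle at the base: d (ρ_c − ρ_w) = a (ρ_m − ρ_c).
a = d (ρ_c − ρ_w)/(ρ_m − ρ_c) = 2720 m × 1731/516 = 9120 m.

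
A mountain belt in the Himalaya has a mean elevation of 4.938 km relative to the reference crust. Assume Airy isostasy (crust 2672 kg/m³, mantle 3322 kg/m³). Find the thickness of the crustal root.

By Archimedes' principle applied to the lithosphere: the weight of the topography is balanced by the buoyancy of the root, ρ_c h = (ρ_m − ρ_c) r.
r = h · ρ_c / (ρ_m − ρ_c) = 4.938 km × 2672 / (3322 − 2672) = 20.3 km.

20.3 km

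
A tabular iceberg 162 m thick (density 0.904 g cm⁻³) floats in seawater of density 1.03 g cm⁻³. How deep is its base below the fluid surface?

Draft d = t ρ_obj/ρ_fluid = 162 m × 0.904/1.03 = 142 m.

142 m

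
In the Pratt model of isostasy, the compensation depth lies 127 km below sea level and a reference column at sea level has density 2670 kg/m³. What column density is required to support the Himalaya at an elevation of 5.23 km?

2560 kg/m³

Pratt balance: ρ_ref D = ρ (D + h).
ρ = ρ_ref D/(D + h) = 2670 × 127 km/(127 km + 5.23 km) = 2560 kg/m³.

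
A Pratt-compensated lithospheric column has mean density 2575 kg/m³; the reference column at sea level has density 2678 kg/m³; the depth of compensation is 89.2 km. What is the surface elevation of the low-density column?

3.57 km

ρ_ref D = ρ (D + h) → h = D (ρ_ref − ρ)/ρ.
h = 89.2 km × (2678 − 2575)/2575 = 3.57 km.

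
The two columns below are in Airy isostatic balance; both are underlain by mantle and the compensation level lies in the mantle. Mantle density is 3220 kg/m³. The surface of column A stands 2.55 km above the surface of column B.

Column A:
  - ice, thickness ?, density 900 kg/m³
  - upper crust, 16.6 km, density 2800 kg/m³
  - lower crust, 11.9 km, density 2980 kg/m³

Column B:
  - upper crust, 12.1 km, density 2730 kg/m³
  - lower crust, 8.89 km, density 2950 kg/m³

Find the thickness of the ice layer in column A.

Take the compensation level at the base of the deeper column (depth z_c below the surface of column A) and equate Σ ρ_i t_i down to z_c; mantle fills any gap and the z_c terms cancel.
Column A: x×900 + 16.6×2800 + 11.9×2980 + (z_c − 28.5 − x)×3220
Column B: 2.55×0 + 12.1×2730 + 8.89×2950 + (z_c − 2.55 − 20.99)×3220
The z_c×3220 term appears on both sides and cancels. Collect the known terms of each column as K = Σ(ρt)_known − 3220 × (depth of known layers): K_A = 81942 − 3220×28.5 = −9828; K_B = 59258.5 − 3220×(2.55 + 20.99) = −16540.3.
Balance: K_A − x×(3220 − 900) = K_B, so x = (K_A − K_B)/(3220 − 900) = 6712.3/2320 = 2.89 km.

2.89 km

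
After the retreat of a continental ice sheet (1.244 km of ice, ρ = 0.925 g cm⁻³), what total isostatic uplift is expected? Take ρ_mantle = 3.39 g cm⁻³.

Removing the load lets mantle flow back in; uplift u satisfies ρ_ice t = ρ_m u.
u = t ρ_ice/ρ_m = 1.244 km × 0.925/3.39 = 0.339 km.

0.339 km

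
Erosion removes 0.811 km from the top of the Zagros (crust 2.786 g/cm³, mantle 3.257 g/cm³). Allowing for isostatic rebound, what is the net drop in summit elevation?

0.117 km

Rebound u = e ρ_c/ρ_m = 0.811 km × 2.786/3.257 = 0.6937 km.
Net surface drop = e − u = 0.811 km − 0.6937 km = e (ρ_m − ρ_c)/ρ_m = 0.117 km.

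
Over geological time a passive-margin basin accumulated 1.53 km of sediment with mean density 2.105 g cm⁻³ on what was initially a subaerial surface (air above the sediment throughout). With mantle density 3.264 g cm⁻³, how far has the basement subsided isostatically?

Subaerial load: s = t ρ_sed / ρ_m = 1.53 km × 2.105/3.264 = 0.987 km.

0.987 km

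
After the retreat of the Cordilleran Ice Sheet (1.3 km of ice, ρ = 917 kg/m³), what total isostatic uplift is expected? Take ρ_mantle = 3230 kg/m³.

Removing the load lets mantle flow back in; uplift u satisfies ρ_ice t = ρ_m u.
u = t ρ_ice/ρ_m = 1.3 km × 917/3230 = 0.369 km.

0.369 km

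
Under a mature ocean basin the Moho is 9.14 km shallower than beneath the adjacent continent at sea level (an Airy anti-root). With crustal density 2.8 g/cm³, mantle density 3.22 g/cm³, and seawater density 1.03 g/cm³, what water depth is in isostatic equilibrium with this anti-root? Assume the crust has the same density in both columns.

2.17 km

Replacing a thickness d of crust by seawater at the top must be balanced by replacing crust with mantle at the base: d (ρ_c − ρ_w) = a (ρ_m − ρ_c).
d = a (ρ_m − ρ_c)/(ρ_c − ρ_w) = 9.14 km × 0.42/1.77 = 2.17 km.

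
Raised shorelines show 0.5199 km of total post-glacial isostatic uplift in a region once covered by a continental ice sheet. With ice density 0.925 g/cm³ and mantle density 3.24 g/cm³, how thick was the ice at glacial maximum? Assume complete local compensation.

1.82 km

u = t ρ_ice/ρ_m → t = u ρ_m/ρ_ice = 0.5199 km × 3.24/0.925 = 1.82 km.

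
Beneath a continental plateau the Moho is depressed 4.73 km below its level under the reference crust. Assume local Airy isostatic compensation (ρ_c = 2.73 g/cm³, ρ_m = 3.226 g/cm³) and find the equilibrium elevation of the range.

0.859 km

Isostatic balance requires: ρ_c h = (ρ_m − ρ_c) r.
h = r (ρ_m − ρ_c) / ρ_c = 4.73 km × (3.226 − 2.73) / 2.73 = 0.859 km.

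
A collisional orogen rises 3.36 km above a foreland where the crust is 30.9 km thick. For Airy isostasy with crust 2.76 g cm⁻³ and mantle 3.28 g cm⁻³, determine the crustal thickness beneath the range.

Root depth r = h ρ_c / (ρ_m − ρ_c) = 3.36 km × 2.76 / 0.52 = 17.83 km.
Total thickness = T + h + r = 30.9 km + 3.36 km + 17.83 km = 52.1 km.

52.1 km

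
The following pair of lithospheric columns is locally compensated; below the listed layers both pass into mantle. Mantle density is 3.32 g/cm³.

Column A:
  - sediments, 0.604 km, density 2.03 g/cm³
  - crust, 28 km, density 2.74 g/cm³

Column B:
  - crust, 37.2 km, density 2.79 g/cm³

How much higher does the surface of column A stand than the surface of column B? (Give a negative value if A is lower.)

For any compensation level in the mantle, the mantle terms cancel and isostasy reduces to e = (Σt_A − Σt_B) − (Σ(ρt)_A − Σ(ρt)_B) / ρ_m.
Σt_A = 28.604 km; Σt_B = 37.2 km; Σ(ρt)_A = 77.94612; Σ(ρt)_B = 103.788 (in km·g/cm³).
e = (28.604 − 37.2) − (77.94612 − 103.788) / 3.32 = −0.812 km.

−0.812 km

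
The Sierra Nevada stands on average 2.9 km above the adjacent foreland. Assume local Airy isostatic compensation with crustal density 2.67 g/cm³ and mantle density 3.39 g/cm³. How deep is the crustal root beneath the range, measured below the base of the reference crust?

10.8 km

For local isostatic compensation: the weight of the topography is balanced by the buoyancy of the root, ρ_c h = (ρ_m − ρ_c) r.
r = h · ρ_c / (ρ_m − ρ_c) = 2.9 km × 2.67 / (3.39 − 2.67) = 10.8 km.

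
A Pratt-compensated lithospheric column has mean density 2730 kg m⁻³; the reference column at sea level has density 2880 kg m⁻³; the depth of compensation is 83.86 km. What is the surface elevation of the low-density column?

ρ_ref D = ρ (D + h) → h = D (ρ_ref − ρ)/ρ.
h = 83.86 km × (2880 − 2730)/2730 = 4.61 km.

4.61 km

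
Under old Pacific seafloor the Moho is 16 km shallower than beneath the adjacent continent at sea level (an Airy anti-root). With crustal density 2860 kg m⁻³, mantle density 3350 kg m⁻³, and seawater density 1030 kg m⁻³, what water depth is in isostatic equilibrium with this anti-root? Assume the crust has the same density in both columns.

Replacing a thickness d of crust by seawater at the top must be balanced by replacing crust with mantle at the base: d (ρ_c − ρ_w) = a (ρ_m − ρ_c).
d = a (ρ_m − ρ_c)/(ρ_c − ρ_w) = 16 km × 490/1830 = 4.28 km.

4.28 km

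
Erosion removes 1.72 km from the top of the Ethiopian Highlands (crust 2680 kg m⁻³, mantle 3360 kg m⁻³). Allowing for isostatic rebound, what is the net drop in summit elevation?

0.348 km

Rebound u = e ρ_c/ρ_m = 1.72 km × 2680/3360 = 1.372 km.
Net surface drop = e − u = 1.72 km − 1.372 km = e (ρ_m − ρ_c)/ρ_m = 0.348 km.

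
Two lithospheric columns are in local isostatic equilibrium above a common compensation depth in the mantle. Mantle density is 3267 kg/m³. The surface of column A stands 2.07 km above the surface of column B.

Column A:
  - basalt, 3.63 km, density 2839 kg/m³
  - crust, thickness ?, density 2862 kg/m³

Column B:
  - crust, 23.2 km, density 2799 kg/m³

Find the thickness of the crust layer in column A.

39.7 km

Take the compensation level at the base of the deeper column (depth z_c below the surface of column A) and equate Σ ρ_i t_i down to z_c; mantle fills any gap and the z_c terms cancel.
Column A: 3.63×2839 + x×2862 + (z_c − 3.63 − x)×3267
Column B: 2.07×0 + 23.2×2799 + (z_c − 2.07 − 23.2)×3267
The z_c×3267 term appears on both sides and cancels. Collect the known terms of each column as K = Σ(ρt)_known − 3267 × (depth of known layers): K_A = 10305.57 − 3267×3.63 = −1553.64; K_B = 64936.8 − 3267×(2.07 + 23.2) = −17620.29.
Balance: K_A − x×(3267 − 2862) = K_B, so x = (K_A − K_B)/(3267 − 2862) = 16066.6/405 = 39.7 km.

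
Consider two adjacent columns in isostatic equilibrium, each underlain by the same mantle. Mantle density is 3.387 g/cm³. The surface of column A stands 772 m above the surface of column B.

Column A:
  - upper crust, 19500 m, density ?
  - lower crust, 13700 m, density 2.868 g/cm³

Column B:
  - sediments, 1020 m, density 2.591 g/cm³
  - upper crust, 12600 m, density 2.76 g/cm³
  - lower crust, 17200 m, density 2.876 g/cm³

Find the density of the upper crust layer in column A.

Take the compensation level at the base of the deeper column (depth z_c below the surface of column A) and equate Σ ρ_i t_i down to z_c; mantle fills any gap and the z_c terms cancel.
Column A: 19500×ρ + 13700×2.868 + (z_c − 33200)×3.387
Column B: 772×0 + 1020×2.591 + 12600×2.76 + 17200×2.876 + (z_c − 772 − 30820)×3.387
The z_c×3.387 term appears on both sides and cancels. Collect the known terms of each column as K = Σ(ρt)_known − 3.387 × (depth of known layers): K_A = 39291.6 − 3.387×33200 = −73156.8; K_B = 86886.02 − 3.387×(772 + 30820) = −20116.084.
Balance: K_A + 19500×ρ = K_B, so ρ = (K_B − K_A)/19500 = 53040.7/19500 = 2.72 g/cm³.

2.72 g/cm³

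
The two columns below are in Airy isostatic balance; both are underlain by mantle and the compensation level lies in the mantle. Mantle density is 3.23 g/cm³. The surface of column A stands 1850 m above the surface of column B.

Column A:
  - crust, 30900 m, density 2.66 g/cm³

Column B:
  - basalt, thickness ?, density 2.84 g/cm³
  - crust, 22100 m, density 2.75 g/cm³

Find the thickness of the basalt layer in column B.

2640 m

Take the compensation level at the base of the deeper column (depth z_c below the surface of column A) and equate Σ ρ_i t_i down to z_c; mantle fills any gap and the z_c terms cancel.
Column A: 30900×2.66 + (z_c − 30900)×3.23
Column B: 1850×0 + x×2.84 + 22100×2.75 + (z_c − 1850 − 22100 − x)×3.23
The z_c×3.23 term appears on both sides and cancels. Collect the known terms of each column as K = Σ(ρt)_known − 3.23 × (depth of known layers): K_A = 82194 − 3.23×30900 = −17613; K_B = 60775 − 3.23×(1850 + 22100) = −16583.5.
Balance: K_A = K_B − x×(3.23 − 2.84), so x = (K_B − K_A)/(3.23 − 2.84) = 1029.5/0.39 = 2640 m.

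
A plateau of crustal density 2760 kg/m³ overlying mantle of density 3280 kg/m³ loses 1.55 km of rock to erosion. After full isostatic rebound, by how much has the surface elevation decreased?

0.246 km

Rebound u = e ρ_c/ρ_m = 1.55 km × 2760/3280 = 1.304 km.
Net surface drop = e − u = 1.55 km − 1.304 km = e (ρ_m − ρ_c)/ρ_m = 0.246 km.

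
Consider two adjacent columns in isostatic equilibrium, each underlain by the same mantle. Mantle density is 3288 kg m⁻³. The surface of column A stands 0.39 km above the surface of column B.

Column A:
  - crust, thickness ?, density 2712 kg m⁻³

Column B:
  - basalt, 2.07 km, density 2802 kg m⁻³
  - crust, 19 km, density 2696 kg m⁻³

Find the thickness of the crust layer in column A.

Take the compensation level at the base of the deeper column (depth z_c below the surface of column A) and equate Σ ρ_i t_i down to z_c; mantle fills any gap and the z_c terms cancel.
Column A: x×2712 + (z_c − 0 − x)×3288
Column B: 0.39×0 + 2.07×2802 + 19×2696 + (z_c − 0.39 − 21.07)×3288
The z_c×3288 term appears on both sides and cancels. Collect the known terms of each column as K = Σ(ρt)_known − 3288 × (depth of known layers): K_A = 0 − 3288×0 = 0; K_B = 57024.14 − 3288×(0.39 + 21.07) = −13536.34.
Balance: K_A − x×(3288 − 2712) = K_B, so x = (K_A − K_B)/(3288 − 2712) = 13536.3/576 = 23.5 km.

23.5 km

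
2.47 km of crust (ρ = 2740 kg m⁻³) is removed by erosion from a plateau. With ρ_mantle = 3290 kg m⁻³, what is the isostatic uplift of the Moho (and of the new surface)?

Unloading: uplift u = e ρ_c/ρ_m = 2.47 km × 2740/3290 = 2.06 km.

2.06 km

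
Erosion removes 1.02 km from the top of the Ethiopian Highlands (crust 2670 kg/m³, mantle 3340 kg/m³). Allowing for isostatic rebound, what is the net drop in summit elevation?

Rebound u = e ρ_c/ρ_m = 1.02 km × 2670/3340 = 0.8154 km.
Net surface drop = e − u = 1.02 km − 0.8154 km = e (ρ_m − ρ_c)/ρ_m = 0.205 km.

0.205 km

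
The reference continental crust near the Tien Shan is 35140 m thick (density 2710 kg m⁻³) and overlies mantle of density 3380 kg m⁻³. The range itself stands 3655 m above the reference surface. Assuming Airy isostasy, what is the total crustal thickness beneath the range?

Root depth r = h ρ_c / (ρ_m − ρ_c) = 3655 m × 2710 / 670 = 14780 m.
Total thickness = T + h + r = 35140 m + 3655 m + 14780 m = 53600 m.

53600 m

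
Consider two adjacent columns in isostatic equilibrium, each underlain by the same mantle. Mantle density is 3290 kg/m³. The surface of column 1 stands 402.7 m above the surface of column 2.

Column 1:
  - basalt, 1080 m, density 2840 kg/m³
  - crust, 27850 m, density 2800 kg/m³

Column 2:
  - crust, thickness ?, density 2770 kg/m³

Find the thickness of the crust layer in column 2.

24600 m

Take the compensation level at the base of the deeper column (depth z_c below the surface of column 1) and equate Σ ρ_i t_i down to z_c; mantle fills any gap and the z_c terms cancel.
Column 1: 1080×2840 + 27850×2800 + (z_c − 28930)×3290
Column 2: 402.7×0 + x×2770 + (z_c − 402.7 − 0 − x)×3290
The z_c×3290 term appears on both sides and cancels. Collect the known terms of each column as K = Σ(ρt)_known − 3290 × (depth of known layers): K_1 = 81047200 − 3290×28930 = −14132500; K_2 = 0 − 3290×(402.7 + 0) = −1324883.
Balance: K_1 = K_2 − x×(3290 − 2770), so x = (K_2 − K_1)/(3290 − 2770) = 12807600/520 = 24600 m.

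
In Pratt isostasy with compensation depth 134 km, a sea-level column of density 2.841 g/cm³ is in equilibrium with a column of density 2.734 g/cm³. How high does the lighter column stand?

ρ_ref D = ρ (D + h) → h = D (ρ_ref − ρ)/ρ.
h = 134 km × (2.841 − 2.734)/2.734 = 5.24 km.

5.24 km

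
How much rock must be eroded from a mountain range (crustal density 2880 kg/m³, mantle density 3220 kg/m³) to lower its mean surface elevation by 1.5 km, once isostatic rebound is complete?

14.2 km

Net drop Δ = e − u = e − e ρ_c/ρ_m = e (ρ_m − ρ_c)/ρ_m.
e = Δ ρ_m/(ρ_m − ρ_c) = 1.5 km × 3220/340 = 14.2 km.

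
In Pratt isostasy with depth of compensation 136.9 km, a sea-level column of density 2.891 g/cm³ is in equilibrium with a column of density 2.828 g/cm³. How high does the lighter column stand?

ρ_ref D = ρ (D + h) → h = D (ρ_ref − ρ)/ρ.
h = 136.9 km × (2.891 − 2.828)/2.828 = 3.05 km.

3.05 km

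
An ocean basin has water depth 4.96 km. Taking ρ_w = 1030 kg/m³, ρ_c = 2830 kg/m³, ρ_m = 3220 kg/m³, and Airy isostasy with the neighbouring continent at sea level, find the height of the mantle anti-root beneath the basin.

22.9 km

For local isostatic compensation: replacing crust with seawater at the top is compensated by replacing crust with mantle at the base: d (ρ_c − ρ_w) = a (ρ_m − ρ_c).
a = d (ρ_c − ρ_w)/(ρ_m − ρ_c) = 4.96 km × 1800/390 = 22.9 km.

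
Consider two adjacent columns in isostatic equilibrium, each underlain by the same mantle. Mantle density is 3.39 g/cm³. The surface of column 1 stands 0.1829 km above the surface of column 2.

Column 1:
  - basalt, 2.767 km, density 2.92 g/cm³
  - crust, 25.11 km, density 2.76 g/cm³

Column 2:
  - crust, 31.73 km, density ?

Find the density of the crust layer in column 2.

Take the compensation level at the base of the deeper column (depth z_c below the surface of column 1) and equate Σ ρ_i t_i down to z_c; mantle fills any gap and the z_c terms cancel.
Column 1: 2.767×2.92 + 25.11×2.76 + (z_c − 27.877)×3.39
Column 2: 0.1829×0 + 31.73×ρ + (z_c − 0.1829 − 31.73)×3.39
The z_c×3.39 term appears on both sides and cancels. Collect the known terms of each column as K = Σ(ρt)_known − 3.39 × (depth of known layers): K_1 = 77.38324 − 3.39×27.877 = −17.11979; K_2 = 0 − 3.39×(0.1829 + 31.73) = −108.184731.
Balance: K_1 = K_2 + 31.73×ρ, so ρ = (K_1 − K_2)/31.73 = 91.0649/31.73 = 2.87 g/cm³.

2.87 g/cm³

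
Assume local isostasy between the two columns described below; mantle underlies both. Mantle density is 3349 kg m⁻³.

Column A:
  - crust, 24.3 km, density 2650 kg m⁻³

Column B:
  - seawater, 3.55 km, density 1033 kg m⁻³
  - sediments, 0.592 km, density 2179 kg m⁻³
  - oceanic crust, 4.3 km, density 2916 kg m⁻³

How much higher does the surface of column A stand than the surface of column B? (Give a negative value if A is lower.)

1.85 km

For any compensation level in the mantle, the mantle terms cancel and isostasy reduces to e = (Σt_A − Σt_B) − (Σ(ρt)_A − Σ(ρt)_B) / ρ_m.
Σt_A = 24.3 km; Σt_B = 8.442 km; Σ(ρt)_A = 64395; Σ(ρt)_B = 17495.918 (in km·kg m⁻³).
e = (24.3 − 8.442) − (64395 − 17495.918) / 3349 = 1.85 km.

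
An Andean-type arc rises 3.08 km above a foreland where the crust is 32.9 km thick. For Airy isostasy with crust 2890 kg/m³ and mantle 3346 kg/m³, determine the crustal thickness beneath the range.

55.5 km

Root depth r = h ρ_c / (ρ_m − ρ_c) = 3.08 km × 2890 / 456 = 19.52 km.
Total thickness = T + h + r = 32.9 km + 3.08 km + 19.52 km = 55.5 km.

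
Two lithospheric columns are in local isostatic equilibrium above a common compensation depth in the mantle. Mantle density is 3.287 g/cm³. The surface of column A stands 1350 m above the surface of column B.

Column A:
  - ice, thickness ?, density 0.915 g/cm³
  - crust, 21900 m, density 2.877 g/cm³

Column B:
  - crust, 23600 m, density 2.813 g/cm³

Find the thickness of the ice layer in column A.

Take the compensation level at the base of the deeper column (depth z_c below the surface of column A) and equate Σ ρ_i t_i down to z_c; mantle fills any gap and the z_c terms cancel.
Column A: x×0.915 + 21900×2.877 + (z_c − 21900 − x)×3.287
Column B: 1350×0 + 23600×2.813 + (z_c − 1350 − 23600)×3.287
The z_c×3.287 term appears on both sides and cancels. Collect the known terms of each column as K = Σ(ρt)_known − 3.287 × (depth of known layers): K_A = 63006.3 − 3.287×21900 = −8979; K_B = 66386.8 − 3.287×(1350 + 23600) = −15623.85.
Balance: K_A − x×(3.287 − 0.915) = K_B, so x = (K_A − K_B)/(3.287 − 0.915) = 6644.85/2.372 = 2800 m.

2800 m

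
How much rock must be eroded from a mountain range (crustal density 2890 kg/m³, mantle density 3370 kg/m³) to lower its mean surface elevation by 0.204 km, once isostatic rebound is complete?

Net drop Δ = e − u = e − e ρ_c/ρ_m = e (ρ_m − ρ_c)/ρ_m.
e = Δ ρ_m/(ρ_m − ρ_c) = 0.204 km × 3370/480 = 1.43 km.

1.43 km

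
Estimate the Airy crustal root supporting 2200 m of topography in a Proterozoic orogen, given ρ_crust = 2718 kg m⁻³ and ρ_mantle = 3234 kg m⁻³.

Isostatic balance requires: the weight of the topography is balanced by the buoyancy of the root, ρ_c h = (ρ_m − ρ_c) r.
r = h · ρ_c / (ρ_m − ρ_c) = 2200 m × 2718 / (3234 − 2718) = 11600 m.

11600 m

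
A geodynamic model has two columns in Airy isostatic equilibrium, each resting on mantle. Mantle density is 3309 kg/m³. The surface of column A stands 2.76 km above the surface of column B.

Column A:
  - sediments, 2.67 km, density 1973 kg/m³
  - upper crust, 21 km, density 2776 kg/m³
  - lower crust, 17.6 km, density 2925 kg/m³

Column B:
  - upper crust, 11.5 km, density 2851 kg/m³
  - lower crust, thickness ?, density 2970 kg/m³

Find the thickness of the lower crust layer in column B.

Take the compensation level at the base of the deeper column (depth z_c below the surface of column A) and equate Σ ρ_i t_i down to z_c; mantle fills any gap and the z_c terms cancel.
Column A: 2.67×1973 + 21×2776 + 17.6×2925 + (z_c − 41.27)×3309
Column B: 2.76×0 + 11.5×2851 + x×2970 + (z_c − 2.76 − 11.5 − x)×3309
The z_c×3309 term appears on both sides and cancels. Collect the known terms of each column as K = Σ(ρt)_known − 3309 × (depth of known layers): K_A = 115043.91 − 3309×41.27 = −21518.52; K_B = 32786.5 − 3309×(2.76 + 11.5) = −14399.84.
Balance: K_A = K_B − x×(3309 − 2970), so x = (K_B − K_A)/(3309 − 2970) = 7118.68/339 = 21 km.

21 km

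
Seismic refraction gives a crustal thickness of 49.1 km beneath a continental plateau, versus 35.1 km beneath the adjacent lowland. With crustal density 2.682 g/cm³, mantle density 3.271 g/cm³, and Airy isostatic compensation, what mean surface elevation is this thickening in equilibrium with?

Excess crust Δ = 49.1 km − 35.1 km = 14 km, split between elevation h and root r with h + r = Δ.
Airy balance ρ_c h = (ρ_m − ρ_c) r gives r = h ρ_c/(ρ_m − ρ_c), so h (1 + ρ_c/(ρ_m − ρ_c)) = Δ, i.e. h = Δ (ρ_m − ρ_c)/ρ_m.
h = 14 km × 0.589/3.271 = 2.52 km.

2.52 km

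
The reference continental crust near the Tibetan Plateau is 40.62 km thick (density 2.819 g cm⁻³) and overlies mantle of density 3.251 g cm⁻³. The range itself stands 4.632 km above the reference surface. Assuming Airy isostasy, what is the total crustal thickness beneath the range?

Root depth r = h ρ_c / (ρ_m − ρ_c) = 4.632 km × 2.819 / 0.432 = 30.23 km.
Total thickness = T + h + r = 40.62 km + 4.632 km + 30.23 km = 75.5 km.

75.5 km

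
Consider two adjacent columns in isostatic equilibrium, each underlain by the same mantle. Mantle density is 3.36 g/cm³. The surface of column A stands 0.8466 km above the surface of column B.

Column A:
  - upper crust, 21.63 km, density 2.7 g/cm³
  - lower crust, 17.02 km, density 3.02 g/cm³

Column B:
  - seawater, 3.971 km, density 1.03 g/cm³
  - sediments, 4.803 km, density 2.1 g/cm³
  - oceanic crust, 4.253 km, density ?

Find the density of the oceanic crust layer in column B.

Take the compensation level at the base of the deeper column (depth z_c below the surface of column A) and equate Σ ρ_i t_i down to z_c; mantle fills any gap and the z_c terms cancel.
Column A: 21.63×2.7 + 17.02×3.02 + (z_c − 38.65)×3.36
Column B: 0.8466×0 + 3.971×1.03 + 4.803×2.1 + 4.253×ρ + (z_c − 0.8466 − 13.027)×3.36
The z_c×3.36 term appears on both sides and cancels. Collect the known terms of each column as K = Σ(ρt)_known − 3.36 × (depth of known layers): K_A = 109.8014 − 3.36×38.65 = −20.0626; K_B = 14.17643 − 3.36×(0.8466 + 13.027) = −32.438866.
Balance: K_A = K_B + 4.253×ρ, so ρ = (K_A − K_B)/4.253 = 12.3763/4.253 = 2.91 g/cm³.

2.91 g/cm³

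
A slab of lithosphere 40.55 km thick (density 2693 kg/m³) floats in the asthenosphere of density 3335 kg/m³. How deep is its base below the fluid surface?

32.7 km

Draft d = t ρ_obj/ρ_fluid = 40.55 km × 2693/3335 = 32.7 km.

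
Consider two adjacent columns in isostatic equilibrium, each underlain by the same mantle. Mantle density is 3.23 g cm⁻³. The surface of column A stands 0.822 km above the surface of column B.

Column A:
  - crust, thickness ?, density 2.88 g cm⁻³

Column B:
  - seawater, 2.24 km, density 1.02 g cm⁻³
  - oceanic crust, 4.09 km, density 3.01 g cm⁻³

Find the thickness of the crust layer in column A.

Take the compensation level at the base of the deeper column (depth z_c below the surface of column A) and equate Σ ρ_i t_i down to z_c; mantle fills any gap and the z_c terms cancel.
Column A: x×2.88 + (z_c − 0 − x)×3.23
Column B: 0.822×0 + 2.24×1.02 + 4.09×3.01 + (z_c − 0.822 − 6.33)×3.23
The z_c×3.23 term appears on both sides and cancels. Collect the known terms of each column as K = Σ(ρt)_known − 3.23 × (depth of known layers): K_A = 0 − 3.23×0 = 0; K_B = 14.5957 − 3.23×(0.822 + 6.33) = −8.50526.
Balance: K_A − x×(3.23 − 2.88) = K_B, so x = (K_A − K_B)/(3.23 − 2.88) = 8.50526/0.35 = 24.3 km.

24.3 km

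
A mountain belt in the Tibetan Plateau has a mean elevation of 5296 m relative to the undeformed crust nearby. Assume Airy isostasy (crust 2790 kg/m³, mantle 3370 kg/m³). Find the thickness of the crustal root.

25500 m

Equating mass per unit area of the two columns: the weight of the topography is balanced by the buoyancy of the root, ρ_c h = (ρ_m − ρ_c) r.
r = h · ρ_c / (ρ_m − ρ_c) = 5296 m × 2790 / (3370 − 2790) = 25500 m.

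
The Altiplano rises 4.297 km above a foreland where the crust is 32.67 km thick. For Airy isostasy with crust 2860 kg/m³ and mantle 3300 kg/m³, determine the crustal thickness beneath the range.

64.9 km

Root depth r = h ρ_c / (ρ_m − ρ_c) = 4.297 km × 2860 / 440 = 27.93 km.
Total thickness = T + h + r = 32.67 km + 4.297 km + 27.93 km = 64.9 km.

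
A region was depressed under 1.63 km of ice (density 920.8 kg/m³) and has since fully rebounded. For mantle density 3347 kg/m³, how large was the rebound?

0.448 km

Removing the load lets mantle flow back in; uplift u satisfies ρ_ice t = ρ_m u.
u = t ρ_ice/ρ_m = 1.63 km × 920.8/3347 = 0.448 km.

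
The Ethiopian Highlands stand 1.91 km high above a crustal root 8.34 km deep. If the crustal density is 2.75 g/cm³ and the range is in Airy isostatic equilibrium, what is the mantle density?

Airy balance: ρ_c h = (ρ_m − ρ_c) r → ρ_m = ρ_c (1 + h/r).
ρ_m = 2.75 × (1 + 1.91 km/8.34 km) = 3.38 g/cm³.

3.38 g/cm³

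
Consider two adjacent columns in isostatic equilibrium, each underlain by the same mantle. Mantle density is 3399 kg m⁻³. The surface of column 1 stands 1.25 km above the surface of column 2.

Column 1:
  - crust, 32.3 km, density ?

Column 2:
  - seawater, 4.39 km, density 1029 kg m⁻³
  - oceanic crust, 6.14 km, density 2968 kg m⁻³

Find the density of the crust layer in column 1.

Take the compensation level at the base of the deeper column (depth z_c below the surface of column 1) and equate Σ ρ_i t_i down to z_c; mantle fills any gap and the z_c terms cancel.
Column 1: 32.3×ρ + (z_c − 32.3)×3399
Column 2: 1.25×0 + 4.39×1029 + 6.14×2968 + (z_c − 1.25 − 10.53)×3399
The z_c×3399 term appears on both sides and cancels. Collect the known terms of each column as K = Σ(ρt)_known − 3399 × (depth of known layers): K_1 = 0 − 3399×32.3 = −109787.7; K_2 = 22740.83 − 3399×(1.25 + 10.53) = −17299.39.
Balance: K_1 + 32.3×ρ = K_2, so ρ = (K_2 − K_1)/32.3 = 92488.3/32.3 = 2860 kg m⁻³.

2860 kg m⁻³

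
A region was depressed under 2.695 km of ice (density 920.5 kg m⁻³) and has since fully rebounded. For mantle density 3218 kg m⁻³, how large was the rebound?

0.771 km

Removing the load lets mantle flow back in; uplift u satisfies ρ_ice t = ρ_m u.
u = t ρ_ice/ρ_m = 2.695 km × 920.5/3218 = 0.771 km.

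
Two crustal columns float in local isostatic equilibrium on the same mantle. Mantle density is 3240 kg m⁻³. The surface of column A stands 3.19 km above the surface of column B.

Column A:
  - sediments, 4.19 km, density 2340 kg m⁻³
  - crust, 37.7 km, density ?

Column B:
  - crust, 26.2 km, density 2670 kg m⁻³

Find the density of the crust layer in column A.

Take the compensation level at the base of the deeper column (depth z_c below the surface of column A) and equate Σ ρ_i t_i down to z_c; mantle fills any gap and the z_c terms cancel.
Column A: 4.19×2340 + 37.7×ρ + (z_c − 41.89)×3240
Column B: 3.19×0 + 26.2×2670 + (z_c − 3.19 − 26.2)×3240
The z_c×3240 term appears on both sides and cancels. Collect the known terms of each column as K = Σ(ρt)_known − 3240 × (depth of known layers): K_A = 9804.6 − 3240×41.89 = −125919; K_B = 69954 − 3240×(3.19 + 26.2) = −25269.6.
Balance: K_A + 37.7×ρ = K_B, so ρ = (K_B − K_A)/37.7 = 100649/37.7 = 2670 kg m⁻³.

2670 kg m⁻³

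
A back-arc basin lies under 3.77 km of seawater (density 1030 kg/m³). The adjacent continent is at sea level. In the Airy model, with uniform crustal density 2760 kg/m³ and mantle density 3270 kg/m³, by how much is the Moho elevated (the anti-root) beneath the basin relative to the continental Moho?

Isostatic balance requires: replacing crust with seawater at the top is compensated by replacing crust with mantle at the base: d (ρ_c − ρ_w) = a (ρ_m − ρ_c).
a = d (ρ_c − ρ_w)/(ρ_m − ρ_c) = 3.77 km × 1730/510 = 12.8 km.

12.8 km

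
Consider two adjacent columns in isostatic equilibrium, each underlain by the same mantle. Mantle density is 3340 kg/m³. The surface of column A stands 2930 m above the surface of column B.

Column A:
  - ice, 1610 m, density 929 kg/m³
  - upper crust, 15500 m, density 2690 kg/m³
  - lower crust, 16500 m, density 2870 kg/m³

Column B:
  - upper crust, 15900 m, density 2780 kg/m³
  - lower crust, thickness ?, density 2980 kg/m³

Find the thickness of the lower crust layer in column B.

8390 m

Take the compensation level at the base of the deeper column (depth z_c below the surface of column A) and equate Σ ρ_i t_i down to z_c; mantle fills any gap and the z_c terms cancel.
Column A: 1610×929 + 15500×2690 + 16500×2870 + (z_c − 33610)×3340
Column B: 2930×0 + 15900×2780 + x×2980 + (z_c − 2930 − 15900 − x)×3340
The z_c×3340 term appears on both sides and cancels. Collect the known terms of each column as K = Σ(ρt)_known − 3340 × (depth of known layers): K_A = 90545690 − 3340×33610 = −21711710; K_B = 44202000 − 3340×(2930 + 15900) = −18690200.
Balance: K_A = K_B − x×(3340 − 2980), so x = (K_B − K_A)/(3340 − 2980) = 3021510/360 = 8390 m.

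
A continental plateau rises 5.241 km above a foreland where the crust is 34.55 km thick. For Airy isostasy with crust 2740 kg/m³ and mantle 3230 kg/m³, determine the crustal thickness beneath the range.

69.1 km

Root depth r = h ρ_c / (ρ_m − ρ_c) = 5.241 km × 2740 / 490 = 29.31 km.
Total thickness = T + h + r = 34.55 km + 5.241 km + 29.31 km = 69.1 km.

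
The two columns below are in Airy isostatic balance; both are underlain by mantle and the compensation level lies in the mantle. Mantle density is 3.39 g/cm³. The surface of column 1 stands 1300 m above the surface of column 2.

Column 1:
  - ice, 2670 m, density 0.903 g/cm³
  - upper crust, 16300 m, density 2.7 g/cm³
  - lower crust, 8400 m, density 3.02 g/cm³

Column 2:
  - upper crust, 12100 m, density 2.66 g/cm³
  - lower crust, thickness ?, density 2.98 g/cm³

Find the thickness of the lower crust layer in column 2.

Take the compensation level at the base of the deeper column (depth z_c below the surface of column 1) and equate Σ ρ_i t_i down to z_c; mantle fills any gap and the z_c terms cancel.
Column 1: 2670×0.903 + 16300×2.7 + 8400×3.02 + (z_c − 27370)×3.39
Column 2: 1300×0 + 12100×2.66 + x×2.98 + (z_c − 1300 − 12100 − x)×3.39
The z_c×3.39 term appears on both sides and cancels. Collect the known terms of each column as K = Σ(ρt)_known − 3.39 × (depth of known layers): K_1 = 71789.01 − 3.39×27370 = −20995.29; K_2 = 32186 − 3.39×(1300 + 12100) = −13240.
Balance: K_1 = K_2 − x×(3.39 − 2.98), so x = (K_2 − K_1)/(3.39 − 2.98) = 7755.29/0.41 = 18900 m.

18900 m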